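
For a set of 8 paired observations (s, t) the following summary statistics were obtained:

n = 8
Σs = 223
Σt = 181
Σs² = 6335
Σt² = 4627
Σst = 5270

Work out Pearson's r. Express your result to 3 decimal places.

0.893

r = (nΣst − ΣsΣt) / √[(nΣs² − (Σs)²)(nΣt² − (Σt)²)]
Numerator: 8×5270 − 223×181 = 1797
Denominator: √[(50680 − 49729)(37016 − 32761)] = √[951 × 4255] = 2011.5927
r = 1797 / 2011.5927 ≈ 0.893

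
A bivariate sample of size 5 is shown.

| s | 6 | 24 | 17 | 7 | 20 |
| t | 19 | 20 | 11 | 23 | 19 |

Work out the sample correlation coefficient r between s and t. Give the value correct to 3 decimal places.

-0.279

n = 5, Σs = 74, Σt = 92, Σs² = 1350, Σt² = 1772, Σst = 1322
nΣst − ΣsΣt = 6610 − 6808 = -198
nΣs² − (Σs)² = 6750 − 5476 = 1274; nΣt² − (Σt)² = 8860 − 8464 = 396
r = -198 / √(1274 × 396) = -198 / 710.2845 ≈ -0.279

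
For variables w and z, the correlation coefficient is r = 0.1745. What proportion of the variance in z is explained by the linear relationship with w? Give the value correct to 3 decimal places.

r² = (0.1745)² = 0.030

0.030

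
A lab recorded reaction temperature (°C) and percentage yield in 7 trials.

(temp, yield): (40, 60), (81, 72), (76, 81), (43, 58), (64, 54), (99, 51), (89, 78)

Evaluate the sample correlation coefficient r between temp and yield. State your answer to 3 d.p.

0.259

n = 7, Σx = 492, Σy = 454, Σx² = 37604, Σy² = 30310, Σxy = 32329
nΣxy − ΣxΣy = 226303 − 223368 = 2935
nΣx² − (Σx)² = 263228 − 242064 = 21164; nΣy² − (Σy)² = 212170 − 206116 = 6054
r = 2935 / √(21164 × 6054) = 2935 / 11319.3134 ≈ 0.259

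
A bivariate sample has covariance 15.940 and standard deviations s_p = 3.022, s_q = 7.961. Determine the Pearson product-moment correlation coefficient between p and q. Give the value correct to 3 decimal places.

r = Cov(p,q) / (s_p · s_q) = 15.940 / (3.022 × 7.961)
  = 15.940 / 24.0581 ≈ 0.663

0.663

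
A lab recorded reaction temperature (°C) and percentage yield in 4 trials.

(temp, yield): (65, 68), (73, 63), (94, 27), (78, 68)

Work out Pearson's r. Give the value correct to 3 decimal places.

n = 4, Σx = 310, Σy = 226, Σx² = 24474, Σy² = 13946, Σxy = 16861
nΣxy − ΣxΣy = 67444 − 70060 = -2616
nΣx² − (Σx)² = 97896 − 96100 = 1796; nΣy² − (Σy)² = 55784 − 51076 = 4708
r = -2616 / √(1796 × 4708) = -2616 / 2907.8459 ≈ -0.900

-0.900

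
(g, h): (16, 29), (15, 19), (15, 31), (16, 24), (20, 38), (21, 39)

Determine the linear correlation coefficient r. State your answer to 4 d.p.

n = 6, Σg = 103, Σh = 180, Σg² = 1803, Σh² = 5704, Σgh = 3177
nΣgh − ΣgΣh = 19062 − 18540 = 522
nΣg² − (Σg)² = 10818 − 10609 = 209; nΣh² − (Σh)² = 34224 − 32400 = 1824
r = 522 / √(209 × 1824) = 522 / 617.4269 ≈ 0.8454

0.8454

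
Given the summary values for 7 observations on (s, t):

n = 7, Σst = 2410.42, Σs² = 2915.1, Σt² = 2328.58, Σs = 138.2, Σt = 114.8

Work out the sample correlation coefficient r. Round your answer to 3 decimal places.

r = (nΣst − ΣsΣt) / √[(nΣs² − (Σs)²)(nΣt² − (Σt)²)]
Numerator: 7×2410.42 − 138.2×114.8 = 1007.58
Denominator: √[(20405.7 − 19099.24)(16300.06 − 13179.04)] = √[1306.46 × 3121.02] = 2019.2790
r = 1007.58 / 2019.2790 ≈ 0.499

0.499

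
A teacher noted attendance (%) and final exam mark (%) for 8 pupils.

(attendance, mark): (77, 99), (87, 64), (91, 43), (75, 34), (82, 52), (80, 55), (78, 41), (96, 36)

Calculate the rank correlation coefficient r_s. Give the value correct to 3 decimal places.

Rank attendance: 2, 6, 7, 1, 5, 4, 3, 8
Rank mark: 8, 7, 4, 1, 5, 6, 3, 2
d = rank(attendance) − rank(mark): -6, -1, 3, 0, 0, -2, 0, 6; Σd² = 86
ρ = 1 − 6Σd² / [n(n²−1)] = 1 − 6×86 / (8×63) = 1 − 516/504 ≈ -0.024

-0.024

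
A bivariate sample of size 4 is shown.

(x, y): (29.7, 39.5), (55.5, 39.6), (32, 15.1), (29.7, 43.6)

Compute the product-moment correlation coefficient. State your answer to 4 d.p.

0.1798

n = 4, Σx = 146.9, Σy = 137.8, Σx² = 5868.43, Σy² = 5257.38, Σxy = 5149.07
nΣxy − ΣxΣy = 20596.28 − 20242.82 = 353.46
nΣx² − (Σx)² = 23473.72 − 21579.61 = 1894.11; nΣy² − (Σy)² = 21029.52 − 18988.84 = 2040.68
r = 353.46 / √(1894.11 × 2040.68) = 353.46 / 1966.0296 ≈ 0.1798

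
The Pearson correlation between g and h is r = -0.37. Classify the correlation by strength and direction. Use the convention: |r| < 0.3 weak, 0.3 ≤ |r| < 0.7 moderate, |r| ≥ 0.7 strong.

moderate negative

r = -0.37 < 0 so the relationship is negative.
|r| = 0.37, which falls in the moderate range.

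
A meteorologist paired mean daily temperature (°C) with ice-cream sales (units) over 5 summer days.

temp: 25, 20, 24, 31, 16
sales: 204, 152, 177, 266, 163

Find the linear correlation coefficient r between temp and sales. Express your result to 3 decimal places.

n = 5, Σx = 116, Σy = 962, Σx² = 2818, Σy² = 193374, Σxy = 23242
nΣxy − ΣxΣy = 116210 − 111592 = 4618
nΣx² − (Σx)² = 14090 − 13456 = 634; nΣy² − (Σy)² = 966870 − 925444 = 41426
r = 4618 / √(634 × 41426) = 4618 / 5124.8497 ≈ 0.901

0.901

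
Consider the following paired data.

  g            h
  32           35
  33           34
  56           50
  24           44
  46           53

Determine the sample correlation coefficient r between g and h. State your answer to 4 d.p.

0.6532

n = 5, Σg = 191, Σh = 216, Σg² = 7941, Σh² = 9626, Σgh = 8536
nΣgh − ΣgΣh = 42680 − 41256 = 1424
nΣg² − (Σg)² = 39705 − 36481 = 3224; nΣh² − (Σh)² = 48130 − 46656 = 1474
r = 1424 / √(3224 × 1474) = 1424 / 2179.9486 ≈ 0.6532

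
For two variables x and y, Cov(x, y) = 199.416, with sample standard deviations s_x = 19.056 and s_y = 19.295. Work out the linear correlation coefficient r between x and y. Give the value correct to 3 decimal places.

0.542

r = Cov(x,y) / (s_x · s_y) = 199.416 / (19.056 × 19.295)
  = 199.416 / 367.6855 ≈ 0.542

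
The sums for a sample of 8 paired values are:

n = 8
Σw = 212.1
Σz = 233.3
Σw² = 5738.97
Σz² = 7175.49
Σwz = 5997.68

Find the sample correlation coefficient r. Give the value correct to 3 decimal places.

r = (nΣwz − ΣwΣz) / √[(nΣw² − (Σw)²)(nΣz² − (Σz)²)]
Numerator: 8×5997.68 − 212.1×233.3 = -1501.49
Denominator: √[(45911.76 − 44986.41)(57403.92 − 54428.89)] = √[925.35 × 2975.03] = 1659.1998
r = -1501.49 / 1659.1998 ≈ -0.905

-0.905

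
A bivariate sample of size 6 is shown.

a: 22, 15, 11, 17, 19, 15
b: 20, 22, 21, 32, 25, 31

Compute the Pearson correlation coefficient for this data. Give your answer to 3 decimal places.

n = 6, Σa = 99, Σb = 151, Σa² = 1705, Σb² = 3935, Σab = 2485
nΣab − ΣaΣb = 14910 − 14949 = -39
nΣa² − (Σa)² = 10230 − 9801 = 429; nΣb² − (Σb)² = 23610 − 22801 = 809
r = -39 / √(429 × 809) = -39 / 589.1188 ≈ -0.066

-0.066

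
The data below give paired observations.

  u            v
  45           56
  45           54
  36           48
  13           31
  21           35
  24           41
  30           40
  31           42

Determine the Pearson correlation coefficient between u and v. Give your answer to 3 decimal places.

n = 8, Σu = 245, Σv = 347, Σu² = 8393, Σv² = 15587, Σuv = 11302
nΣuv − ΣuΣv = 90416 − 85015 = 5401
nΣu² − (Σu)² = 67144 − 60025 = 7119; nΣv² − (Σv)² = 124696 − 120409 = 4287
r = 5401 / √(7119 × 4287) = 5401 / 5524.4143 ≈ 0.978

0.978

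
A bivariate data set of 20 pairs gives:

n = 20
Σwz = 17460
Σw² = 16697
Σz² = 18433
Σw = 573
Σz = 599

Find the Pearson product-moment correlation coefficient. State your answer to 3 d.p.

0.803

r = (nΣwz − ΣwΣz) / √[(nΣw² − (Σw)²)(nΣz² − (Σz)²)]
Numerator: 20×17460 − 573×599 = 5973
Denominator: √[(333940 − 328329)(368660 − 358801)] = √[5611 × 9859] = 7437.6642
r = 5973 / 7437.6642 ≈ 0.803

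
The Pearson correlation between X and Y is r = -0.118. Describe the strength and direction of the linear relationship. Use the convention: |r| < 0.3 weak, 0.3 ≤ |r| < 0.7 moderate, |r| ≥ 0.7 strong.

weak negative

r = -0.118 < 0 so the relationship is negative.
|r| = 0.118, which falls in the weak range.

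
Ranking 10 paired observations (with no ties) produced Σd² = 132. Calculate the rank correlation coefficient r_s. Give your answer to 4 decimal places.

0.2000

ρ = 1 − 6Σd² / [n(n²−1)] = 1 − 6×132 / (10×99)
  = 1 − 792/990 = 1 − 0.80000 ≈ 0.2000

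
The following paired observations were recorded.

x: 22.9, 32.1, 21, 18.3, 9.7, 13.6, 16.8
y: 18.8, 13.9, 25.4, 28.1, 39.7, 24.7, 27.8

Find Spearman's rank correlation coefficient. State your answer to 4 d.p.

-0.7500

Rank x: 6, 7, 5, 4, 1, 2, 3
Rank y: 2, 1, 4, 6, 7, 3, 5
d = rank(x) − rank(y): 4, 6, 1, -2, -6, -1, -2; Σd² = 98
ρ = 1 − 6Σd² / [n(n²−1)] = 1 − 6×98 / (7×48) = 1 − 588/336 ≈ -0.7500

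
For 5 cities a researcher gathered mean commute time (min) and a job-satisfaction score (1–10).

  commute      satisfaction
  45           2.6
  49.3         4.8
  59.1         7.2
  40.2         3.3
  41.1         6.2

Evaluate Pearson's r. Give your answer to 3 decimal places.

n = 5, Σx = 234.7, Σy = 24.1, Σx² = 11253.55, Σy² = 130.97, Σxy = 1166.64
nΣxy − ΣxΣy = 5833.2 − 5656.27 = 176.93
nΣx² − (Σx)² = 56267.75 − 55084.09 = 1183.66; nΣy² − (Σy)² = 654.85 − 580.81 = 74.04
r = 176.93 / √(1183.66 × 74.04) = 176.93 / 296.0375 ≈ 0.598

0.598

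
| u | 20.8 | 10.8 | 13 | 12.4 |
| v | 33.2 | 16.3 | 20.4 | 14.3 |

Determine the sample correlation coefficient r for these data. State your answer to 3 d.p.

0.961

n = 4, Σu = 57, Σv = 84.2, Σu² = 872.04, Σv² = 1988.58, Σuv = 1309.12
nΣuv − ΣuΣv = 5236.48 − 4799.4 = 437.08
nΣu² − (Σu)² = 3488.16 − 3249 = 239.16; nΣv² − (Σv)² = 7954.32 − 7089.64 = 864.68
r = 437.08 / √(239.16 × 864.68) = 437.08 / 454.7492 ≈ 0.961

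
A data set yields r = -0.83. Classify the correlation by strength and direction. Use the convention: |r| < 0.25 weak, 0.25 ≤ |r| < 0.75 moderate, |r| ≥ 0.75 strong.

strong negative

r = -0.83 < 0 so the relationship is negative.
|r| = 0.83, which falls in the strong range.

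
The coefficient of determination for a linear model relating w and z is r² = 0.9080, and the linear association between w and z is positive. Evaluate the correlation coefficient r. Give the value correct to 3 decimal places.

0.953

|r| = √0.9080 = 0.953
The association is positive, so r = 0.953.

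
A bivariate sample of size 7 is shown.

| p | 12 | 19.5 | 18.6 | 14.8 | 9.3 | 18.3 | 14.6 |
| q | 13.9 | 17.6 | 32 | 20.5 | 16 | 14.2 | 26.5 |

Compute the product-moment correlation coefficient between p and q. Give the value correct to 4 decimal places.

n = 7, Σp = 107.1, Σq = 140.7, Σp² = 1723.79, Σq² = 3107.11, Σpq = 2204.16
nΣpq − ΣpΣq = 15429.12 − 15068.97 = 360.15
nΣp² − (Σp)² = 12066.53 − 11470.41 = 596.12; nΣq² − (Σq)² = 21749.77 − 19796.49 = 1953.28
r = 360.15 / √(596.12 × 1953.28) = 360.15 / 1079.0687 ≈ 0.3338

0.3338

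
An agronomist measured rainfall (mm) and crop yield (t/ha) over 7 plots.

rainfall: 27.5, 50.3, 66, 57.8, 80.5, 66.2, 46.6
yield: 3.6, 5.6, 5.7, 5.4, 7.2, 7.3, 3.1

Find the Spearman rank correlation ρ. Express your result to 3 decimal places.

Rank rainfall: 1, 3, 5, 4, 7, 6, 2
Rank yield: 2, 4, 5, 3, 6, 7, 1
d = rank(rainfall) − rank(yield): -1, -1, 0, 1, 1, -1, 1; Σd² = 6
ρ = 1 − 6Σd² / [n(n²−1)] = 1 − 6×6 / (7×48) = 1 − 36/336 ≈ 0.893

0.893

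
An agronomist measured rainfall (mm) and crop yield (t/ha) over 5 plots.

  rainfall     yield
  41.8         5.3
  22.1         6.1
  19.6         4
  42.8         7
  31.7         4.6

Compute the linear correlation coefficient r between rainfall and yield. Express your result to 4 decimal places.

n = 5, Σx = 158, Σy = 27, Σx² = 5456.54, Σy² = 151.46, Σxy = 880.17
nΣxy − ΣxΣy = 4400.85 − 4266 = 134.85
nΣx² − (Σx)² = 27282.7 − 24964 = 2318.7; nΣy² − (Σy)² = 757.3 − 729 = 28.3
r = 134.85 / √(2318.7 × 28.3) = 134.85 / 256.1625 ≈ 0.5264

0.5264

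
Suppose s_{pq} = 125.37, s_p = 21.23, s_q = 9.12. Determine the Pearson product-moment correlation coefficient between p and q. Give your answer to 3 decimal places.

0.648

r = Cov(p,q) / (s_p · s_q) = 125.37 / (21.23 × 9.12)
  = 125.37 / 193.6176 ≈ 0.648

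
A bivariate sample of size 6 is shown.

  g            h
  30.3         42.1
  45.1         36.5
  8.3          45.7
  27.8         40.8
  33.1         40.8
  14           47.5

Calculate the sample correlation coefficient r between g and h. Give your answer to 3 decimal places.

n = 6, Σg = 158.6, Σh = 253.4, Σg² = 5085.44, Σh² = 10778.68, Σgh = 6450.81
nΣgh − ΣgΣh = 38704.86 − 40189.24 = -1484.38
nΣg² − (Σg)² = 30512.64 − 25153.96 = 5358.68; nΣh² − (Σh)² = 64672.08 − 64211.56 = 460.52
r = -1484.38 / √(5358.68 × 460.52) = -1484.38 / 1570.9167 ≈ -0.945

-0.945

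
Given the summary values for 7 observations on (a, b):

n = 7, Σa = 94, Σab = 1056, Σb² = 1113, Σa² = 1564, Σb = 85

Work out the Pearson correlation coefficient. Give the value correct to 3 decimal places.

-0.547

r = (nΣab − ΣaΣb) / √[(nΣa² − (Σa)²)(nΣb² − (Σb)²)]
Numerator: 7×1056 − 94×85 = -598
Denominator: √[(10948 − 8836)(7791 − 7225)] = √[2112 × 566] = 1093.3398
r = -598 / 1093.3398 ≈ -0.547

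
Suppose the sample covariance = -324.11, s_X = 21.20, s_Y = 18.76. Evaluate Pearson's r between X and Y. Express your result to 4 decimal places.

r = Cov(X,Y) / (s_X · s_Y) = -324.11 / (21.20 × 18.76)
  = -324.11 / 397.7120 ≈ -0.8149

-0.8149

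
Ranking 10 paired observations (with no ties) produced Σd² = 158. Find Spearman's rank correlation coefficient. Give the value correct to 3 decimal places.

ρ = 1 − 6Σd² / [n(n²−1)] = 1 − 6×158 / (10×99)
  = 1 − 948/990 = 1 − 0.9576 ≈ 0.042

0.042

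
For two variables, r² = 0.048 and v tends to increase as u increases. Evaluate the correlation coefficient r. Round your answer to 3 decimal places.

0.219

|r| = √0.048 = 0.219
The association is positive, so r = 0.219.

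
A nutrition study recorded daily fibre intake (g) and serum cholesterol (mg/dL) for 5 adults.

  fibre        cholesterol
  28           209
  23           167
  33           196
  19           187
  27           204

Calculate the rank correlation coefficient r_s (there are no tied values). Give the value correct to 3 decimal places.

0.600

Rank fibre: 4, 2, 5, 1, 3
Rank cholesterol: 5, 1, 3, 2, 4
d = rank(fibre) − rank(cholesterol): -1, 1, 2, -1, -1; Σd² = 8
ρ = 1 − 6Σd² / [n(n²−1)] = 1 − 6×8 / (5×24) = 1 − 48/120 ≈ 0.600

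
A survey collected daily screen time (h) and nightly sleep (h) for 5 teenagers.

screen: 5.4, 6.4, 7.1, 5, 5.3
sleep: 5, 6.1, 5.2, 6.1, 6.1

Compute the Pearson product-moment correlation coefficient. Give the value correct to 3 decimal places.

-0.335

n = 5, Σx = 29.2, Σy = 28.5, Σx² = 173.62, Σy² = 163.67, Σxy = 165.79
nΣxy − ΣxΣy = 828.95 − 832.2 = -3.25
nΣx² − (Σx)² = 868.1 − 852.64 = 15.46; nΣy² − (Σy)² = 818.35 − 812.25 = 6.1
r = -3.25 / √(15.46 × 6.1) = -3.25 / 9.7111 ≈ -0.335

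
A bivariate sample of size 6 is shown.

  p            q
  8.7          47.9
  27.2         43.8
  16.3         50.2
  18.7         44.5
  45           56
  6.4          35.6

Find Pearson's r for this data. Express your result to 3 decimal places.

0.698

n = 6, Σp = 122.3, Σq = 278, Σp² = 3496.87, Σq² = 13116.5, Σpq = 6006.34
nΣpq − ΣpΣq = 36038.04 − 33999.4 = 2038.64
nΣp² − (Σp)² = 20981.22 − 14957.29 = 6023.93; nΣq² − (Σq)² = 78699 − 77284 = 1415
r = 2038.64 / √(6023.93 × 1415) = 2038.64 / 2919.5652 ≈ 0.698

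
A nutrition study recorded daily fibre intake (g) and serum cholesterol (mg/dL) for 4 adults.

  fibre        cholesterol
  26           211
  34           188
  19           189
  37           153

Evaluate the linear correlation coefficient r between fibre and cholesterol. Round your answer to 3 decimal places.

-0.614

n = 4, Σx = 116, Σy = 741, Σx² = 3562, Σy² = 138995, Σxy = 21130
nΣxy − ΣxΣy = 84520 − 85956 = -1436
nΣx² − (Σx)² = 14248 − 13456 = 792; nΣy² − (Σy)² = 555980 − 549081 = 6899
r = -1436 / √(792 × 6899) = -1436 / 2337.5218 ≈ -0.614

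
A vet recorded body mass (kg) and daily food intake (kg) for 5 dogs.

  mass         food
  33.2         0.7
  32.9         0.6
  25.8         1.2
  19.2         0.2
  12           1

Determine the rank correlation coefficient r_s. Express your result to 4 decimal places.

Rank mass: 5, 4, 3, 2, 1
Rank food: 3, 2, 5, 1, 4
d = rank(mass) − rank(food): 2, 2, -2, 1, -3; Σd² = 22
ρ = 1 − 6Σd² / [n(n²−1)] = 1 − 6×22 / (5×24) = 1 − 132/120 ≈ -0.1000

-0.1000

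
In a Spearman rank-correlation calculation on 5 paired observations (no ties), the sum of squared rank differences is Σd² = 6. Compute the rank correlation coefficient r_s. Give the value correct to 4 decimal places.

ρ = 1 − 6Σd² / [n(n²−1)] = 1 − 6×6 / (5×24)
  = 1 − 36/120 = 1 − 0.30000 ≈ 0.7000

0.7000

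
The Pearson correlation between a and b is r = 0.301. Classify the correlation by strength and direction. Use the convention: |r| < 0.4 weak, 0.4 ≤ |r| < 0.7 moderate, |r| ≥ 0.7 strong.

r = 0.301 > 0 so the relationship is positive.
|r| = 0.301, which falls in the weak range.

weak positive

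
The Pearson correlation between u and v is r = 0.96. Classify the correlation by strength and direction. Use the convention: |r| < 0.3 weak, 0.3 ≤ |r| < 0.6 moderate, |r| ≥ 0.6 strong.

strong positive

r = 0.96 > 0 so the relationship is positive.
|r| = 0.96, which falls in the strong range.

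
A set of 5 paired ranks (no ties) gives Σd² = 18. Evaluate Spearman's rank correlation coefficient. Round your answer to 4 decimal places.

ρ = 1 − 6Σd² / [n(n²−1)] = 1 − 6×18 / (5×24)
  = 1 − 108/120 = 1 − 0.90000 ≈ 0.1000

0.1000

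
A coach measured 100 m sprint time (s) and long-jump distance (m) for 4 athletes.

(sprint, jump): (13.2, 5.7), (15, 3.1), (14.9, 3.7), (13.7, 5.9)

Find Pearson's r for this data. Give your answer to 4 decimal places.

-0.9505

n = 4, Σx = 56.8, Σy = 18.4, Σx² = 808.94, Σy² = 90.6, Σxy = 257.7
nΣxy − ΣxΣy = 1030.8 − 1045.12 = -14.32
nΣx² − (Σx)² = 3235.76 − 3226.24 = 9.52; nΣy² − (Σy)² = 362.4 − 338.56 = 23.84
r = -14.32 / √(9.52 × 23.84) = -14.32 / 15.0651 ≈ -0.9505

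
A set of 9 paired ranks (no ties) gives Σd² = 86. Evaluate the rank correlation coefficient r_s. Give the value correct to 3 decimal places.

ρ = 1 − 6Σd² / [n(n²−1)] = 1 − 6×86 / (9×80)
  = 1 − 516/720 = 1 − 0.7167 ≈ 0.283

0.283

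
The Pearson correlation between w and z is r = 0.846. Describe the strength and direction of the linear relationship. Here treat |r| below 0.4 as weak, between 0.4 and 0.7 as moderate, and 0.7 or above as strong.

strong positive

r = 0.846 > 0 so the relationship is positive.
|r| = 0.846, which falls in the strong range.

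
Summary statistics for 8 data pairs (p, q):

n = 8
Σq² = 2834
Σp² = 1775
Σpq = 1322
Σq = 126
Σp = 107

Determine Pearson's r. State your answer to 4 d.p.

r = (nΣpq − ΣpΣq) / √[(nΣp² − (Σp)²)(nΣq² − (Σq)²)]
Numerator: 8×1322 − 107×126 = -2906
Denominator: √[(14200 − 11449)(22672 − 15876)] = √[2751 × 6796] = 4323.8636
r = -2906 / 4323.8636 ≈ -0.6721

-0.6721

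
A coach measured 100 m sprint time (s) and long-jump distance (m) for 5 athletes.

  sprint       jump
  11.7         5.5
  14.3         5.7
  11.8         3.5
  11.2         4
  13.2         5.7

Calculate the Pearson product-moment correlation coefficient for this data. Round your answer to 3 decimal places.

0.683

n = 5, Σx = 62.2, Σy = 24.4, Σx² = 780.3, Σy² = 123.48, Σxy = 307.2
nΣxy − ΣxΣy = 1536 − 1517.68 = 18.32
nΣx² − (Σx)² = 3901.5 − 3868.84 = 32.66; nΣy² − (Σy)² = 617.4 − 595.36 = 22.04
r = 18.32 / √(32.66 × 22.04) = 18.32 / 26.8296 ≈ 0.683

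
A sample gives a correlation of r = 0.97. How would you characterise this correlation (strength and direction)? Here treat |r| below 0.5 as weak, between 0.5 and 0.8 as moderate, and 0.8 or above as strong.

r = 0.97 > 0 so the relationship is positive.
|r| = 0.97, which falls in the strong range.

strong positive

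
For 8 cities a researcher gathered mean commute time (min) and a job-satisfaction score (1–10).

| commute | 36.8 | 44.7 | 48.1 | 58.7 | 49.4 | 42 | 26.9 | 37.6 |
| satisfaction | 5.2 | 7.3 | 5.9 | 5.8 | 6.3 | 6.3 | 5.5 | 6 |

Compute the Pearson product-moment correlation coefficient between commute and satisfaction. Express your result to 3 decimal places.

0.310

n = 8, Σx = 344.2, Σy = 48.3, Σx² = 15453.36, Σy² = 294.41, Σxy = 2091.29
nΣxy − ΣxΣy = 16730.32 − 16624.86 = 105.46
nΣx² − (Σx)² = 123626.88 − 118473.64 = 5153.24; nΣy² − (Σy)² = 2355.28 − 2332.89 = 22.39
r = 105.46 / √(5153.24 × 22.39) = 105.46 / 339.6779 ≈ 0.310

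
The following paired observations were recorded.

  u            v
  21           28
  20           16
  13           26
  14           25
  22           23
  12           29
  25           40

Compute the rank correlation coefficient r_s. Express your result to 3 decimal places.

0.036

Rank u: 5, 4, 2, 3, 6, 1, 7
Rank v: 5, 1, 4, 3, 2, 6, 7
d = rank(u) − rank(v): 0, 3, -2, 0, 4, -5, 0; Σd² = 54
ρ = 1 − 6Σd² / [n(n²−1)] = 1 − 6×54 / (7×48) = 1 − 324/336 ≈ 0.036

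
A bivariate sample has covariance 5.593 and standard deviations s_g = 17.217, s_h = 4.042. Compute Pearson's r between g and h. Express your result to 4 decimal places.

0.0804

r = Cov(g,h) / (s_g · s_h) = 5.593 / (17.217 × 4.042)
  = 5.593 / 69.5911 ≈ 0.0804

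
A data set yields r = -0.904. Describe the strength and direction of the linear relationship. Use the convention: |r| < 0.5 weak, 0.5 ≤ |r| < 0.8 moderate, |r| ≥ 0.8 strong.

r = -0.904 < 0 so the relationship is negative.
|r| = 0.904, which falls in the strong range.

strong negative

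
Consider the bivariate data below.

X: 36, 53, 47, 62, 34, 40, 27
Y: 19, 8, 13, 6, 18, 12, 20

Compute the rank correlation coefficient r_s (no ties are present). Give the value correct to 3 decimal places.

-0.929

Rank X: 3, 6, 5, 7, 2, 4, 1
Rank Y: 6, 2, 4, 1, 5, 3, 7
d = rank(X) − rank(Y): -3, 4, 1, 6, -3, 1, -6; Σd² = 108
ρ = 1 − 6Σd² / [n(n²−1)] = 1 − 6×108 / (7×48) = 1 − 648/336 ≈ -0.929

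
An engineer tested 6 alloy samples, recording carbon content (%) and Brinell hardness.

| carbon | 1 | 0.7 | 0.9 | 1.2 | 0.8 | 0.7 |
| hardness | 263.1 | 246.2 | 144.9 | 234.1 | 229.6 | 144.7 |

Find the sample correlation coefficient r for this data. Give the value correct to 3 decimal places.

n = 6, Σx = 5.3, Σy = 1262.6, Σx² = 4.87, Σy² = 279289.12, Σxy = 1131.74
nΣxy − ΣxΣy = 6790.44 − 6691.78 = 98.66
nΣx² − (Σx)² = 29.22 − 28.09 = 1.13; nΣy² − (Σy)² = 1675734.72 − 1594158.76 = 81575.96
r = 98.66 / √(1.13 × 81575.96) = 98.66 / 303.6130 ≈ 0.325

0.325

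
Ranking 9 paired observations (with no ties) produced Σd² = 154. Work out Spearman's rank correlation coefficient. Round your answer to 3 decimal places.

ρ = 1 − 6Σd² / [n(n²−1)] = 1 − 6×154 / (9×80)
  = 1 − 924/720 = 1 − 1.2833 ≈ -0.283

-0.283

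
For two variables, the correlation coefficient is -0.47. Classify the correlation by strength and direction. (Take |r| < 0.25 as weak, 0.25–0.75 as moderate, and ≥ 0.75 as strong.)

moderate negative

r = -0.47 < 0 so the relationship is negative.
|r| = 0.47, which falls in the moderate range.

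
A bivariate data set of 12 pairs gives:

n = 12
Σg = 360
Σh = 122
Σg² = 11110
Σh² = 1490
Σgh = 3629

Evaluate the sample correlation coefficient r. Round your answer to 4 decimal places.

r = (nΣgh − ΣgΣh) / √[(nΣg² − (Σg)²)(nΣh² − (Σh)²)]
Numerator: 12×3629 − 360×122 = -372
Denominator: √[(133320 − 129600)(17880 − 14884)] = √[3720 × 2996] = 3338.4308
r = -372 / 3338.4308 ≈ -0.1114

-0.1114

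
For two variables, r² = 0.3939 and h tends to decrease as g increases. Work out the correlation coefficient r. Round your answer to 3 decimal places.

-0.628

|r| = √0.3939 = 0.628
The association is negative, so r = −0.628.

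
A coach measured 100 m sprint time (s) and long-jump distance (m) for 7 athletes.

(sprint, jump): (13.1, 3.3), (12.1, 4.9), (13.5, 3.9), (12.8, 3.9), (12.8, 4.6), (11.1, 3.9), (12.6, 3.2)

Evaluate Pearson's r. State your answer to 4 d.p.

-0.2235

n = 7, Σx = 88, Σy = 27.7, Σx² = 1109.92, Σy² = 111.93, Σxy = 347.58
nΣxy − ΣxΣy = 2433.06 − 2437.6 = -4.54
nΣx² − (Σx)² = 7769.44 − 7744 = 25.44; nΣy² − (Σy)² = 783.51 − 767.29 = 16.22
r = -4.54 / √(25.44 × 16.22) = -4.54 / 20.3135 ≈ -0.2235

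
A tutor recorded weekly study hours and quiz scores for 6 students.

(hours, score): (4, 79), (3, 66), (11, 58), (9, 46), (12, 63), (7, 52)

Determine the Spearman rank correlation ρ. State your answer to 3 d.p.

-0.429

Rank hours: 2, 1, 5, 4, 6, 3
Rank score: 6, 5, 3, 1, 4, 2
d = rank(hours) − rank(score): -4, -4, 2, 3, 2, 1; Σd² = 50
ρ = 1 − 6Σd² / [n(n²−1)] = 1 − 6×50 / (6×35) = 1 − 300/210 ≈ -0.429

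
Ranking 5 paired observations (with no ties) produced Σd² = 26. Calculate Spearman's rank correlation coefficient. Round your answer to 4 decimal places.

ρ = 1 − 6Σd² / [n(n²−1)] = 1 − 6×26 / (5×24)
  = 1 − 156/120 = 1 − 1.30000 ≈ -0.3000

-0.3000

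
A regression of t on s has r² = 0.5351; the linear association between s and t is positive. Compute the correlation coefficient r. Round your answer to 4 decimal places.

|r| = √0.5351 = 0.7315
The association is positive, so r = 0.7315.

0.7315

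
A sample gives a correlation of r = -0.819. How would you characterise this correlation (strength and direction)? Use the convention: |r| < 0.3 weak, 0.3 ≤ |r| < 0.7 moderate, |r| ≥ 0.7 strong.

r = -0.819 < 0 so the relationship is negative.
|r| = 0.819, which falls in the strong range.

strong negative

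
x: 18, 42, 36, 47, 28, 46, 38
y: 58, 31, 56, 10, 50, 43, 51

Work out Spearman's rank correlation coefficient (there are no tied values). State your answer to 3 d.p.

Rank x: 1, 5, 3, 7, 2, 6, 4
Rank y: 7, 2, 6, 1, 4, 3, 5
d = rank(x) − rank(y): -6, 3, -3, 6, -2, 3, -1; Σd² = 104
ρ = 1 − 6Σd² / [n(n²−1)] = 1 − 6×104 / (7×48) = 1 − 624/336 ≈ -0.857

-0.857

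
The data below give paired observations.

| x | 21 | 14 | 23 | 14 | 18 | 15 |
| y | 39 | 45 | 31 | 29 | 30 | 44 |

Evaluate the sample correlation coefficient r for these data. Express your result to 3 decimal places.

n = 6, Σx = 105, Σy = 218, Σx² = 1911, Σy² = 8184, Σxy = 3768
nΣxy − ΣxΣy = 22608 − 22890 = -282
nΣx² − (Σx)² = 11466 − 11025 = 441; nΣy² − (Σy)² = 49104 − 47524 = 1580
r = -282 / √(441 × 1580) = -282 / 834.7335 ≈ -0.338

-0.338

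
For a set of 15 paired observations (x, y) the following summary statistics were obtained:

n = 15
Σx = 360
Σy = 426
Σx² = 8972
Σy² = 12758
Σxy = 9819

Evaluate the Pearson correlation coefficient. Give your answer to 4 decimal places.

r = (nΣxy − ΣxΣy) / √[(nΣx² − (Σx)²)(nΣy² − (Σy)²)]
Numerator: 15×9819 − 360×426 = -6075
Denominator: √[(134580 − 129600)(191370 − 181476)] = √[4980 × 9894] = 7019.4102
r = -6075 / 7019.4102 ≈ -0.8655

-0.8655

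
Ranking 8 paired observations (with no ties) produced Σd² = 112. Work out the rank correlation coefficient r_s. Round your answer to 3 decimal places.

-0.333

ρ = 1 − 6Σd² / [n(n²−1)] = 1 − 6×112 / (8×63)
  = 1 − 672/504 = 1 − 1.3333 ≈ -0.333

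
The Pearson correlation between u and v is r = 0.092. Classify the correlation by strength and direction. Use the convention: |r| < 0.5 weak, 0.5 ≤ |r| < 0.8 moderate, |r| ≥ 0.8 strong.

r = 0.092 > 0 so the relationship is positive.
|r| = 0.092, which falls in the weak range.

weak positive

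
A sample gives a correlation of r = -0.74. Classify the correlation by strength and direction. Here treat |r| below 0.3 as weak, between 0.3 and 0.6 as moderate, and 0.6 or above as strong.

r = -0.74 < 0 so the relationship is negative.
|r| = 0.74, which falls in the strong range.

strong negative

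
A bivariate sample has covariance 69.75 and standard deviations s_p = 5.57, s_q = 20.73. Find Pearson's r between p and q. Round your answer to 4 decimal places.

r = Cov(p,q) / (s_p · s_q) = 69.75 / (5.57 × 20.73)
  = 69.75 / 115.4661 ≈ 0.6041

0.6041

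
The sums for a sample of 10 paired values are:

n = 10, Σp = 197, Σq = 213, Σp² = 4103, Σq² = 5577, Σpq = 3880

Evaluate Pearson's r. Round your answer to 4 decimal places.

-0.6577

r = (nΣpq − ΣpΣq) / √[(nΣp² − (Σp)²)(nΣq² − (Σq)²)]
Numerator: 10×3880 − 197×213 = -3161
Denominator: √[(41030 − 38809)(55770 − 45369)] = √[2221 × 10401] = 4806.3105
r = -3161 / 4806.3105 ≈ -0.6577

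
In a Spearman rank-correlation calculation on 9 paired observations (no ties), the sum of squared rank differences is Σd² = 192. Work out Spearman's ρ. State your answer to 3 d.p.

ρ = 1 − 6Σd² / [n(n²−1)] = 1 − 6×192 / (9×80)
  = 1 − 1152/720 = 1 − 1.6000 ≈ -0.600

-0.600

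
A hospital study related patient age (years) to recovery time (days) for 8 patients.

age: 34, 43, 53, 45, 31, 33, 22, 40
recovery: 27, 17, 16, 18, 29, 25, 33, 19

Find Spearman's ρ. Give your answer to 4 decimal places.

Rank age: 4, 6, 8, 7, 2, 3, 1, 5
Rank recovery: 6, 2, 1, 3, 7, 5, 8, 4
d = rank(age) − rank(recovery): -2, 4, 7, 4, -5, -2, -7, 1; Σd² = 164
ρ = 1 − 6Σd² / [n(n²−1)] = 1 − 6×164 / (8×63) = 1 − 984/504 ≈ -0.9524

-0.9524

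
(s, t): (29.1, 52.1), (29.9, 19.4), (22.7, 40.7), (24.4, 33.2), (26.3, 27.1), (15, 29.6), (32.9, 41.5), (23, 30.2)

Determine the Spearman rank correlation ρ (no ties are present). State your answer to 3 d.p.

Rank s: 6, 7, 2, 4, 5, 1, 8, 3
Rank t: 8, 1, 6, 5, 2, 3, 7, 4
d = rank(s) − rank(t): -2, 6, -4, -1, 3, -2, 1, -1; Σd² = 72
ρ = 1 − 6Σd² / [n(n²−1)] = 1 − 6×72 / (8×63) = 1 − 432/504 ≈ 0.143

0.143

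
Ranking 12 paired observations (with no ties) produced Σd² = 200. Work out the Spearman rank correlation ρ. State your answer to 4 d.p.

ρ = 1 − 6Σd² / [n(n²−1)] = 1 − 6×200 / (12×143)
  = 1 − 1200/1716 = 1 − 0.69930 ≈ 0.3007

0.3007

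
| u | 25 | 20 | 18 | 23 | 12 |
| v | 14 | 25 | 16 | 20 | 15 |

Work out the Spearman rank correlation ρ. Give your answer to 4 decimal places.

-0.1000

Rank u: 5, 3, 2, 4, 1
Rank v: 1, 5, 3, 4, 2
d = rank(u) − rank(v): 4, -2, -1, 0, -1; Σd² = 22
ρ = 1 − 6Σd² / [n(n²−1)] = 1 − 6×22 / (5×24) = 1 − 132/120 ≈ -0.1000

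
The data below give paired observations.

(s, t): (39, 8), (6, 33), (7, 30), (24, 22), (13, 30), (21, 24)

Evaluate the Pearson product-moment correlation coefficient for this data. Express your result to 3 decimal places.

n = 6, Σs = 110, Σt = 147, Σs² = 2792, Σt² = 4013, Σst = 2142
nΣst − ΣsΣt = 12852 − 16170 = -3318
nΣs² − (Σs)² = 16752 − 12100 = 4652; nΣt² − (Σt)² = 24078 − 21609 = 2469
r = -3318 / √(4652 × 2469) = -3318 / 3389.0689 ≈ -0.979

-0.979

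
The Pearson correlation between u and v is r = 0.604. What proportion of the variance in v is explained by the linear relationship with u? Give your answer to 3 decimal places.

r² = (0.604)² = 0.365

0.365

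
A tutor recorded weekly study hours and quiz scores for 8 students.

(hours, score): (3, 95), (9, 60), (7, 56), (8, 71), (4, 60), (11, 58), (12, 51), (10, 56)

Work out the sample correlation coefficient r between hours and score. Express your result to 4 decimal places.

-0.7032

n = 8, Σx = 64, Σy = 507, Σx² = 584, Σy² = 33503, Σxy = 3835
nΣxy − ΣxΣy = 30680 − 32448 = -1768
nΣx² − (Σx)² = 4672 − 4096 = 576; nΣy² − (Σy)² = 268024 − 257049 = 10975
r = -1768 / √(576 × 10975) = -1768 / 2514.2792 ≈ -0.7032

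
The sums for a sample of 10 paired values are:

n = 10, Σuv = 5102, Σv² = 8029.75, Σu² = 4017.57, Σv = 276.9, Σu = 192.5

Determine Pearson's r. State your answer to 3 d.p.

r = (nΣuv − ΣuΣv) / √[(nΣu² − (Σu)²)(nΣv² − (Σv)²)]
Numerator: 10×5102 − 192.5×276.9 = -2283.25
Denominator: √[(40175.7 − 37056.25)(80297.5 − 76673.61)] = √[3119.45 × 3623.89] = 3362.2230
r = -2283.25 / 3362.2230 ≈ -0.679

-0.679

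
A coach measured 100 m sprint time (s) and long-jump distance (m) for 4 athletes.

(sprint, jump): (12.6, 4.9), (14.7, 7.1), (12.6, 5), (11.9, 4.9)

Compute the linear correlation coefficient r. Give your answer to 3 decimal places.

n = 4, Σx = 51.8, Σy = 21.9, Σx² = 675.22, Σy² = 123.43, Σxy = 287.42
nΣxy − ΣxΣy = 1149.68 − 1134.42 = 15.26
nΣx² − (Σx)² = 2700.88 − 2683.24 = 17.64; nΣy² − (Σy)² = 493.72 − 479.61 = 14.11
r = 15.26 / √(17.64 × 14.11) = 15.26 / 15.7766 ≈ 0.967

0.967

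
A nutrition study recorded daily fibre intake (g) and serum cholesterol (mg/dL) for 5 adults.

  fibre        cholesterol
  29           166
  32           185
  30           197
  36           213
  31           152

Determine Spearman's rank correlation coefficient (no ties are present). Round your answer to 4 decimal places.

0.5000

Rank fibre: 1, 4, 2, 5, 3
Rank cholesterol: 2, 3, 4, 5, 1
d = rank(fibre) − rank(cholesterol): -1, 1, -2, 0, 2; Σd² = 10
ρ = 1 − 6Σd² / [n(n²−1)] = 1 − 6×10 / (5×24) = 1 − 60/120 ≈ 0.5000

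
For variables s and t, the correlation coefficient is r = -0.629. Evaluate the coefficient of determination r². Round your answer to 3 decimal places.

0.396

r² = (-0.629)² = 0.396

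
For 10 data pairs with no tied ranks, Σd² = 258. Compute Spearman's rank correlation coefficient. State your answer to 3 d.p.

ρ = 1 − 6Σd² / [n(n²−1)] = 1 − 6×258 / (10×99)
  = 1 − 1548/990 = 1 − 1.5636 ≈ -0.564

-0.564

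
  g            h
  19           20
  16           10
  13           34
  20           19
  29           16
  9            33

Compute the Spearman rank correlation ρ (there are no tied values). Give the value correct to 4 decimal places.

Rank g: 4, 3, 2, 5, 6, 1
Rank h: 4, 1, 6, 3, 2, 5
d = rank(g) − rank(h): 0, 2, -4, 2, 4, -4; Σd² = 56
ρ = 1 − 6Σd² / [n(n²−1)] = 1 − 6×56 / (6×35) = 1 − 336/210 ≈ -0.6000

-0.6000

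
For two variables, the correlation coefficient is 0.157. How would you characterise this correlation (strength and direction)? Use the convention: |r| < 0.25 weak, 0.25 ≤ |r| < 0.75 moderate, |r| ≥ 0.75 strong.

weak positive

r = 0.157 > 0 so the relationship is positive.
|r| = 0.157, which falls in the weak range.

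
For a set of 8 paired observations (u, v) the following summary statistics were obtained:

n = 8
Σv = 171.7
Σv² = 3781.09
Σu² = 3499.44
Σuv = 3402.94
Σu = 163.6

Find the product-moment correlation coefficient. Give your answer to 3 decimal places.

r = (nΣuv − ΣuΣv) / √[(nΣu² − (Σu)²)(nΣv² − (Σv)²)]
Numerator: 8×3402.94 − 163.6×171.7 = -866.6
Denominator: √[(27995.52 − 26764.96)(30248.72 − 29480.89)] = √[1230.56 × 767.83] = 972.0395
r = -866.6 / 972.0395 ≈ -0.892

-0.892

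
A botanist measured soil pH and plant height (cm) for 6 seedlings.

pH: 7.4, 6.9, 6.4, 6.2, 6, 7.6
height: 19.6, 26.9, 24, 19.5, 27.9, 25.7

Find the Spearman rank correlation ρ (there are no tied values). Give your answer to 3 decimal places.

-0.143

Rank pH: 5, 4, 3, 2, 1, 6
Rank height: 2, 5, 3, 1, 6, 4
d = rank(pH) − rank(height): 3, -1, 0, 1, -5, 2; Σd² = 40
ρ = 1 − 6Σd² / [n(n²−1)] = 1 − 6×40 / (6×35) = 1 − 240/210 ≈ -0.143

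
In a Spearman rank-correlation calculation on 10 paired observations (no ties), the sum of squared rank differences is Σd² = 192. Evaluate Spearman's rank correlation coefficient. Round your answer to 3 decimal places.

-0.164

ρ = 1 − 6Σd² / [n(n²−1)] = 1 − 6×192 / (10×99)
  = 1 − 1152/990 = 1 − 1.1636 ≈ -0.164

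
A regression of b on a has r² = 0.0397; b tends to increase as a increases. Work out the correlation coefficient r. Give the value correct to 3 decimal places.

0.199

|r| = √0.0397 = 0.199
The association is positive, so r = 0.199.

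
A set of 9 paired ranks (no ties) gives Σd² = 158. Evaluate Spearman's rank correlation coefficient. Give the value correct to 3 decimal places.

-0.317

ρ = 1 − 6Σd² / [n(n²−1)] = 1 − 6×158 / (9×80)
  = 1 − 948/720 = 1 − 1.3167 ≈ -0.317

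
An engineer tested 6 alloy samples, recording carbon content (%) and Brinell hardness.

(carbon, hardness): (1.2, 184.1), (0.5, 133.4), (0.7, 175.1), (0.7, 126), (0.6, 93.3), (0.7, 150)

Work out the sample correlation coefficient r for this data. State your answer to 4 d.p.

0.6728

n = 6, Σx = 4.4, Σy = 861.9, Σx² = 3.52, Σy² = 129429.27, Σxy = 659.37
nΣxy − ΣxΣy = 3956.22 − 3792.36 = 163.86
nΣx² − (Σx)² = 21.12 − 19.36 = 1.76; nΣy² − (Σy)² = 776575.62 − 742871.61 = 33704.01
r = 163.86 / √(1.76 × 33704.01) = 163.86 / 243.5550 ≈ 0.6728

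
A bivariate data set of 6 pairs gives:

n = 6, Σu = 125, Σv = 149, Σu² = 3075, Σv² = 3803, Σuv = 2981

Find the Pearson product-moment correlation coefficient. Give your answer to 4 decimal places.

-0.5597

r = (nΣuv − ΣuΣv) / √[(nΣu² − (Σu)²)(nΣv² − (Σv)²)]
Numerator: 6×2981 − 125×149 = -739
Denominator: √[(18450 − 15625)(22818 − 22201)] = √[2825 × 617] = 1320.2367
r = -739 / 1320.2367 ≈ -0.5597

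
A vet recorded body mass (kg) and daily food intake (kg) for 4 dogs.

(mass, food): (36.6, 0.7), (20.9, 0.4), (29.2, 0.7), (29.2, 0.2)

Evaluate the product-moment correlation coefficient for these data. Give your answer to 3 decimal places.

n = 4, Σx = 115.9, Σy = 2, Σx² = 3481.65, Σy² = 1.18, Σxy = 60.26
nΣxy − ΣxΣy = 241.04 − 231.8 = 9.24
nΣx² − (Σx)² = 13926.6 − 13432.81 = 493.79; nΣy² − (Σy)² = 4.72 − 4 = 0.72
r = 9.24 / √(493.79 × 0.72) = 9.24 / 18.8555 ≈ 0.490

0.490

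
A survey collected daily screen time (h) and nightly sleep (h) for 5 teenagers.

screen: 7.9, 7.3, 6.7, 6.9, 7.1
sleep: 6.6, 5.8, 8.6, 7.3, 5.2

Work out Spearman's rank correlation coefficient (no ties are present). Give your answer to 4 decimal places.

Rank screen: 5, 4, 1, 2, 3
Rank sleep: 3, 2, 5, 4, 1
d = rank(screen) − rank(sleep): 2, 2, -4, -2, 2; Σd² = 32
ρ = 1 − 6Σd² / [n(n²−1)] = 1 − 6×32 / (5×24) = 1 − 192/120 ≈ -0.6000

-0.6000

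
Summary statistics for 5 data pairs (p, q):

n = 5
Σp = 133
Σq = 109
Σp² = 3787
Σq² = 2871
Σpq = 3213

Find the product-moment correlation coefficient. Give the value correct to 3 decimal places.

r = (nΣpq − ΣpΣq) / √[(nΣp² − (Σp)²)(nΣq² − (Σq)²)]
Numerator: 5×3213 − 133×109 = 1568
Denominator: √[(18935 − 17689)(14355 − 11881)] = √[1246 × 2474] = 1755.7346
r = 1568 / 1755.7346 ≈ 0.893

0.893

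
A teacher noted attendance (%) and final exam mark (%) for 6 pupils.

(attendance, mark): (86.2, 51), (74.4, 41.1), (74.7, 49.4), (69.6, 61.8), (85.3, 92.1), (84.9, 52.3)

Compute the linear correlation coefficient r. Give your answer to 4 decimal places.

0.3272

n = 6, Σx = 475.1, Σy = 347.7, Σx² = 37874.15, Σy² = 21767.51, Σxy = 27741.9
nΣxy − ΣxΣy = 166451.4 − 165192.27 = 1259.13
nΣx² − (Σx)² = 227244.9 − 225720.01 = 1524.89; nΣy² − (Σy)² = 130605.06 − 120895.29 = 9709.77
r = 1259.13 / √(1524.89 × 9709.77) = 1259.13 / 3847.8996 ≈ 0.3272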